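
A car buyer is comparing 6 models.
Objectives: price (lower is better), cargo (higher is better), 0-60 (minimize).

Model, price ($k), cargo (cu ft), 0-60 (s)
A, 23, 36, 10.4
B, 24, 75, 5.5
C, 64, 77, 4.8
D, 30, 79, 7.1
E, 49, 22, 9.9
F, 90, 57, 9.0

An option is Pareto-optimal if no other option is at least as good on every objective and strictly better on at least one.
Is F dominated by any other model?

B vs F: price 24≤90, cargo 75≥57, 0-60 5.5≤9.0 — B is at least as good on every objective and strictly better on at least one, so B dominates F.

Yes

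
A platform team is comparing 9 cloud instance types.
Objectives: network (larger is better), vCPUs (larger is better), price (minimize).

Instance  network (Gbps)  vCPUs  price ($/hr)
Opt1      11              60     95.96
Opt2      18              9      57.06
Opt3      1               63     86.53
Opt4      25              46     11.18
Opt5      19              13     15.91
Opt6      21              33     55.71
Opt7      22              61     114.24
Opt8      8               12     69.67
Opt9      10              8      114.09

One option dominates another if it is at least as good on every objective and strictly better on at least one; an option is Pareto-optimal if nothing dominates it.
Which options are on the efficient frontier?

Opt1, Opt3, Opt4, Opt7

Opt1: not dominated.
Opt2: dominated by Opt4 (network 25≥18, vCPUs 46≥9, price 11.18≤57.06).
Opt3: not dominated (best vCPUs).
Opt4: not dominated (best network).
Opt5: dominated by Opt4 (network 25≥19, vCPUs 46≥13, price 11.18≤15.91).
Opt6: dominated by Opt4 (network 25≥21, vCPUs 46≥33, price 11.18≤55.71).
Opt7: not dominated.
Opt8: dominated by Opt4 (network 25≥8, vCPUs 46≥12, price 11.18≤69.67).
Opt9: dominated by Opt1 (network 11≥10, vCPUs 60≥8, price 95.96≤114.09).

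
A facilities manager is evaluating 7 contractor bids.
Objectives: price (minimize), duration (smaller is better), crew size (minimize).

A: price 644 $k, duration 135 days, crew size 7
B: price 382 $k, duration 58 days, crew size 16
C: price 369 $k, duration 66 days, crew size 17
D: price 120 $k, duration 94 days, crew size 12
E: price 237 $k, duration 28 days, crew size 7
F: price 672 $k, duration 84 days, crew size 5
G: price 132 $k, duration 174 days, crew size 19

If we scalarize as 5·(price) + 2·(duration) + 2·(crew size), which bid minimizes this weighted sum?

D

A: 5·644 + 2·135 + 2·7 = 3504
B: 5·382 + 2·58 + 2·16 = 2058
C: 5·369 + 2·66 + 2·17 = 2011
D: 5·120 + 2·94 + 2·12 = 812
E: 5·237 + 2·28 + 2·7 = 1255
F: 5·672 + 2·84 + 2·5 = 3538
G: 5·132 + 2·174 + 2·19 = 1046
Lowest: D at 812.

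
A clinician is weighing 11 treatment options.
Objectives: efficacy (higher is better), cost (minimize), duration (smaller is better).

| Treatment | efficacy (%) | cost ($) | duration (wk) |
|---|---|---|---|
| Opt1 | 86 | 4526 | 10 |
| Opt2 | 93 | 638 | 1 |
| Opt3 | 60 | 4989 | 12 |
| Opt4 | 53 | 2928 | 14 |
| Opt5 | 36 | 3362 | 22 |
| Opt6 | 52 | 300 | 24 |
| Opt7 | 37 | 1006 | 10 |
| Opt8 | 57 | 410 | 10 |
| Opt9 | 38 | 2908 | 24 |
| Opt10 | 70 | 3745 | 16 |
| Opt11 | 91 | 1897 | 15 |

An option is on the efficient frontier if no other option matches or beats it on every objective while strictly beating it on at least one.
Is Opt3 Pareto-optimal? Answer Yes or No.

Opt1 vs Opt3: efficacy 86≥60, cost 4526≤4989, duration 10≤12 — Opt1 is at least as good on every objective and strictly better on at least one, so Opt1 dominates Opt3.

No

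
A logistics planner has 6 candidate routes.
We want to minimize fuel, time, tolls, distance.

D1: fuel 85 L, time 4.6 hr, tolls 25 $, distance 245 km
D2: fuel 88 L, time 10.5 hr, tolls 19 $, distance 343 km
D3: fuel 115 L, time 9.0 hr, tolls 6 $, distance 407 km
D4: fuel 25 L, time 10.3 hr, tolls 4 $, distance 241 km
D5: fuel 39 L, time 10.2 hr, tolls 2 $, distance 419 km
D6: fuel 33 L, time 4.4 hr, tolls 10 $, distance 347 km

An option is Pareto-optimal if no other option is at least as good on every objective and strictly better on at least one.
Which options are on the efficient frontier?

D1, D3, D4, D5, D6

D1: not dominated.
D2: dominated by D4 (fuel 25≤88, time 10.3≤10.5, tolls 4≤19, distance 241≤343).
D3: not dominated.
D4: not dominated (best fuel).
D5: not dominated (best tolls).
D6: not dominated (best time).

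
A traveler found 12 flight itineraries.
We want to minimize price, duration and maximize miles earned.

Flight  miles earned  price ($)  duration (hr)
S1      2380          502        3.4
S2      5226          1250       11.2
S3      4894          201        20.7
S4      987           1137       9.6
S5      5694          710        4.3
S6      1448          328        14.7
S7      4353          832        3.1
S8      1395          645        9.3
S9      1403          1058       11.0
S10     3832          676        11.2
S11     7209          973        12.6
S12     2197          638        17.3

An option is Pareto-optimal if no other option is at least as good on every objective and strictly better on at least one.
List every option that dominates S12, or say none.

S1: miles earned 2380≥2197, price 502≤638, duration 3.4≤17.3 — dominates S12.
Others (S2, S3, S4, S5, S6, S7, S8, S9, S10, S11) are each worse than S12 on at least one objective.

S1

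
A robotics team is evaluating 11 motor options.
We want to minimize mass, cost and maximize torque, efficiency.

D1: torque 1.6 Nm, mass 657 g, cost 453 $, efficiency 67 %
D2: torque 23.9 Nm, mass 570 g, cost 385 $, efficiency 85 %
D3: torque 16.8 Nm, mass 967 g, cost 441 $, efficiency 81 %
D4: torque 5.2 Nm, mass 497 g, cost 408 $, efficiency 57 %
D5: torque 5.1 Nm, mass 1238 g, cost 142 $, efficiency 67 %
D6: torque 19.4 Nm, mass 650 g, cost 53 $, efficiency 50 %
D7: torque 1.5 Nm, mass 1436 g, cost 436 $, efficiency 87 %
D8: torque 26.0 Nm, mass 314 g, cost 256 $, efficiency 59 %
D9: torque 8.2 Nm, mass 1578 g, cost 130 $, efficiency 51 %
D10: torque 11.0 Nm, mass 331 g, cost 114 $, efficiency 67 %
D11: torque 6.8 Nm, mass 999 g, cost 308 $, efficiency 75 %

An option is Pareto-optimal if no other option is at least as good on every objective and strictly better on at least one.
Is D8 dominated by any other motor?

No

D1: worse on torque (1.6 vs 26.0).
D2: worse on torque (23.9 vs 26.0).
D3: worse on torque (16.8 vs 26.0).
D4: worse on torque (5.2 vs 26.0).
D5: worse on torque (5.1 vs 26.0).
D6: worse on torque (19.4 vs 26.0).
D7: worse on torque (1.5 vs 26.0).
D9: worse on torque (8.2 vs 26.0).
D10: worse on torque (11.0 vs 26.0).
D11: worse on torque (6.8 vs 26.0).
No option is at least as good as D8 on every objective and strictly better on one.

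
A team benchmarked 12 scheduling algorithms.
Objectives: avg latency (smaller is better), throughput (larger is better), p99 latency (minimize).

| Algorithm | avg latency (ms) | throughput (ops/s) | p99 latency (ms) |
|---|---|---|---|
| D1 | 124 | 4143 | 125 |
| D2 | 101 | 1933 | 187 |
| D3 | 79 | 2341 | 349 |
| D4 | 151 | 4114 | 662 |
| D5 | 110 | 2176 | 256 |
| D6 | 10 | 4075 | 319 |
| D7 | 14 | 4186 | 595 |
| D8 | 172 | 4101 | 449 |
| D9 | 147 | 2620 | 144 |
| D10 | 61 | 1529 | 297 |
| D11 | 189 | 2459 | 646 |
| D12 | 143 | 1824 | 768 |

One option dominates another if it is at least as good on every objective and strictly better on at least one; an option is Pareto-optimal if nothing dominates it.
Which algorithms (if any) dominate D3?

D6: avg latency 10≤79, throughput 4075≥2341, p99 latency 319≤349 — dominates D3.
Others (D1, D2, D4, D5, D7, D8, D9, D10, D11, D12) are each worse than D3 on at least one objective.

D6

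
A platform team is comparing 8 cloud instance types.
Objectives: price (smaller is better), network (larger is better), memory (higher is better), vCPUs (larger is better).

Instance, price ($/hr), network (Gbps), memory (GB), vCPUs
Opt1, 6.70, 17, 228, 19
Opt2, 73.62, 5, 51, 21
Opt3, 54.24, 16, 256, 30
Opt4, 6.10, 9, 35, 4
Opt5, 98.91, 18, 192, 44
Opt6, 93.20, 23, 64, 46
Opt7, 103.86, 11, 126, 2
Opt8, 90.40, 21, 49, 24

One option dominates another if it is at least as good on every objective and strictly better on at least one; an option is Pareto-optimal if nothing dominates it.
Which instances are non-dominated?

Opt1, Opt3, Opt4, Opt5, Opt6, Opt8

Opt1: not dominated.
Opt2: dominated by Opt3 (price 54.24≤73.62, network 16≥5, memory 256≥51, vCPUs 30≥21).
Opt3: not dominated (best memory).
Opt4: not dominated (best price).
Opt5: not dominated.
Opt6: not dominated (best network).
Opt7: dominated by Opt1 (price 6.70≤103.86, network 17≥11, memory 228≥126, vCPUs 19≥2).
Opt8: not dominated.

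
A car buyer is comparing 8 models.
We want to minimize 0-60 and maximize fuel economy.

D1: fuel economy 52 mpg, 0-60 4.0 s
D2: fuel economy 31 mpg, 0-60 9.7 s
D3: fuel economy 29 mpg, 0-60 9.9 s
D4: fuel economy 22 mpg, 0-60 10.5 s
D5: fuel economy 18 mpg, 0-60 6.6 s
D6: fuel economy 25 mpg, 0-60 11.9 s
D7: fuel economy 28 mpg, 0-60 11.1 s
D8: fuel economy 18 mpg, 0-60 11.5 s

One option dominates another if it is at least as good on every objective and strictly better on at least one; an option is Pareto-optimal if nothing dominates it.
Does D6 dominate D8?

D6 vs D8: D6 is worse on 0-60 (11.9 vs 11.5), so it does not dominate D8.

No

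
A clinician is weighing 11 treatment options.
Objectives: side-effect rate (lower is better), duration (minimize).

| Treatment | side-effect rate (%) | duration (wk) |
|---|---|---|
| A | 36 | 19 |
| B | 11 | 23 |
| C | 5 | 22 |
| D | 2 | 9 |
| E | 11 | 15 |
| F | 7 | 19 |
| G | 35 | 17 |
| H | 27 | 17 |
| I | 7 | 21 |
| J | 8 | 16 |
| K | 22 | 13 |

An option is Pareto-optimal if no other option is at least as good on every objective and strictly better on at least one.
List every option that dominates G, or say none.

D, E, H, J, K

D: side-effect rate 2≤35, duration 9≤17 — dominates G.
E: side-effect rate 11≤35, duration 15≤17 — dominates G.
H: side-effect rate 27≤35, duration 17≤17 — dominates G.
J: side-effect rate 8≤35, duration 16≤17 — dominates G.
K: side-effect rate 22≤35, duration 13≤17 — dominates G.
Others (A, B, C, F, I) are each worse than G on at least one objective.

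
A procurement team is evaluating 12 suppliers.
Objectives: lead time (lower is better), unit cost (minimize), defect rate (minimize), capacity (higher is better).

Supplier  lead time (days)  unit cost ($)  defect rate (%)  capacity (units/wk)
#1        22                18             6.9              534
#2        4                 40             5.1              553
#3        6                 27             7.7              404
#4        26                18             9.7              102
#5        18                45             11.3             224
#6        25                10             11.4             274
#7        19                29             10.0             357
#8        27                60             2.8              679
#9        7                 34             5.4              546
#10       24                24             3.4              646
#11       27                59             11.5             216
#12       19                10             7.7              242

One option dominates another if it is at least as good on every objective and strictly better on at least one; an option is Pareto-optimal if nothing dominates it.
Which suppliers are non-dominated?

#1: not dominated.
#2: not dominated (best lead time).
#3: not dominated.
#4: dominated by #1 (lead time 22≤26, unit cost 18≤18, defect rate 6.9≤9.7, capacity 534≥102).
#5: dominated by #2 (lead time 4≤18, unit cost 40≤45, defect rate 5.1≤11.3, capacity 553≥224).
#6: not dominated.
#7: dominated by #3 (lead time 6≤19, unit cost 27≤29, defect rate 7.7≤10.0, capacity 404≥357).
#8: not dominated (best defect rate).
#9: not dominated.
#10: not dominated.
#11: dominated by #1 (lead time 22≤27, unit cost 18≤59, defect rate 6.9≤11.5, capacity 534≥216).
#12: not dominated.

#1, #2, #3, #6, #8, #9, #10, #12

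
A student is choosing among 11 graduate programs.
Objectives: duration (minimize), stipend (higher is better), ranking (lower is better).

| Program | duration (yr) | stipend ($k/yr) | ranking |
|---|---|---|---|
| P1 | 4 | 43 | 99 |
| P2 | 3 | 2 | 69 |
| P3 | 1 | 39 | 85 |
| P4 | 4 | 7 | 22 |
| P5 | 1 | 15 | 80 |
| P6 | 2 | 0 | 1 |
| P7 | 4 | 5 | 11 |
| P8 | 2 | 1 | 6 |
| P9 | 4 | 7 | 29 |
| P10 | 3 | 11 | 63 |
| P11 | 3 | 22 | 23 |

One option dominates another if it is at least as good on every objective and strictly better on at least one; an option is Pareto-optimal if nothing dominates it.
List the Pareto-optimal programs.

P1, P3, P4, P5, P6, P7, P8, P11

P1: not dominated (best stipend).
P2: dominated by P10 (duration 3≤3, stipend 11≥2, ranking 63≤69).
P3: not dominated.
P4: not dominated.
P5: not dominated.
P6: not dominated (best ranking).
P7: not dominated.
P8: not dominated.
P9: dominated by P4 (duration 4≤4, stipend 7≥7, ranking 22≤29).
P10: dominated by P11 (duration 3≤3, stipend 22≥11, ranking 23≤63).
P11: not dominated.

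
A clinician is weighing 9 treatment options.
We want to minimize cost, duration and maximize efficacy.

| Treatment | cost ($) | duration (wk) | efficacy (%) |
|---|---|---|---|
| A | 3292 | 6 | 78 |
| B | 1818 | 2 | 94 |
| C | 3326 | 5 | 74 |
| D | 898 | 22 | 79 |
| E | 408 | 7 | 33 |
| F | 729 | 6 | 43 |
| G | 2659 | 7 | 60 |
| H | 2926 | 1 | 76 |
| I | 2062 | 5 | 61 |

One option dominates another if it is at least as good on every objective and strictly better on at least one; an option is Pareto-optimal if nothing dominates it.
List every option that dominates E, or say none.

A: worse on cost (3292 vs 408).
B: worse on cost (1818 vs 408).
C: worse on cost (3326 vs 408).
D: worse on cost (898 vs 408).
F: worse on cost (729 vs 408).
G: worse on cost (2659 vs 408).
H: worse on cost (2926 vs 408).
I: worse on cost (2062 vs 408).
No option dominates E.

none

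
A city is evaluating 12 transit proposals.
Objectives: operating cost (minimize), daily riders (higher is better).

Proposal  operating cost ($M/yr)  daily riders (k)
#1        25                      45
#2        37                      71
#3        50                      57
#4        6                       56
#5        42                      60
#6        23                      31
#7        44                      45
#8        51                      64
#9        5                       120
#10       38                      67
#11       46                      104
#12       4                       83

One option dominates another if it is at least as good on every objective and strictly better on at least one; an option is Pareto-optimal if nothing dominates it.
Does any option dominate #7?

#1 vs #7: operating cost 25≤44, daily riders 45≥45 — #1 is at least as good on every objective and strictly better on at least one, so #1 dominates #7.

Yes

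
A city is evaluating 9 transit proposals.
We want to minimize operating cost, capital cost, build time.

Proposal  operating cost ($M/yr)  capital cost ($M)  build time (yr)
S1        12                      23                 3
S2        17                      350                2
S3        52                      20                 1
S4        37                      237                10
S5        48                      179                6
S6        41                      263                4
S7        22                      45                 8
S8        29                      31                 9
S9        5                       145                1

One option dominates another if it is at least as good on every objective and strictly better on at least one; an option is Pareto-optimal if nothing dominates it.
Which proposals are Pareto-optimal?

S1, S3, S9

S1: not dominated.
S2: dominated by S9 (operating cost 5≤17, capital cost 145≤350, build time 1≤2).
S3: not dominated (best capital cost).
S4: dominated by S1 (operating cost 12≤37, capital cost 23≤237, build time 3≤10).
S5: dominated by S1 (operating cost 12≤48, capital cost 23≤179, build time 3≤6).
S6: dominated by S1 (operating cost 12≤41, capital cost 23≤263, build time 3≤4).
S7: dominated by S1 (operating cost 12≤22, capital cost 23≤45, build time 3≤8).
S8: dominated by S1 (operating cost 12≤29, capital cost 23≤31, build time 3≤9).
S9: not dominated (best operating cost).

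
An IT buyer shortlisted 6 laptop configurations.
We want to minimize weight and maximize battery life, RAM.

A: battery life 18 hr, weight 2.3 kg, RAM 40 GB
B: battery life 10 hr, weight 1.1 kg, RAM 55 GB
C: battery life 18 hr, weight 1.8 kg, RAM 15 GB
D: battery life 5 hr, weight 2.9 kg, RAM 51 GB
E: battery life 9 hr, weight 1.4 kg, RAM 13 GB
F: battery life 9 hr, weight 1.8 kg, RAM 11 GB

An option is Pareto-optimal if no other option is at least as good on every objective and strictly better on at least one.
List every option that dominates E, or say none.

B

B: battery life 10≥9, weight 1.1≤1.4, RAM 55≥13 — dominates E.
Others (A, C, D, F) are each worse than E on at least one objective.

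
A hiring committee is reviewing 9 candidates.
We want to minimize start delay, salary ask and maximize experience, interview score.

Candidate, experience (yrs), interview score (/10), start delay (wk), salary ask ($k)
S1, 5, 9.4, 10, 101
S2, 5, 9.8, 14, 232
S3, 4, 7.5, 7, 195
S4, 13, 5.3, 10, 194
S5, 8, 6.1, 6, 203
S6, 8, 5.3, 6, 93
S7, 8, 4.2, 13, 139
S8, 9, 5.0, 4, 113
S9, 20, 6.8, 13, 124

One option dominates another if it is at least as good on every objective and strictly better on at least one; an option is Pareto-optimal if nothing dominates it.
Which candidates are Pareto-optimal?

S1, S2, S3, S4, S5, S6, S8, S9

S1: not dominated.
S2: not dominated (best interview score).
S3: not dominated.
S4: not dominated.
S5: not dominated.
S6: not dominated (best salary ask).
S7: dominated by S6 (experience 8≥8, interview score 5.3≥4.2, start delay 6≤13, salary ask 93≤139).
S8: not dominated (best start delay).
S9: not dominated (best experience).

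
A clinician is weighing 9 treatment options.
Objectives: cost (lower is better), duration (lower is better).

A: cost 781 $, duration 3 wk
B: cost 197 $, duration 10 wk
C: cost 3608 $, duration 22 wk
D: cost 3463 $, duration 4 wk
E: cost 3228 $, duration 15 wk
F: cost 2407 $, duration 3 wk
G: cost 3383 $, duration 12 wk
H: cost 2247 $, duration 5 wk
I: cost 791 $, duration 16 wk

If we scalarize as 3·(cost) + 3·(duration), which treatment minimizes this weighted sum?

B

A: 3·781 + 3·3 = 2352
B: 3·197 + 3·10 = 621
C: 3·3608 + 3·22 = 10890
D: 3·3463 + 3·4 = 10401
E: 3·3228 + 3·15 = 9729
F: 3·2407 + 3·3 = 7230
G: 3·3383 + 3·12 = 10185
H: 3·2247 + 3·5 = 6756
I: 3·791 + 3·16 = 2421
Lowest: B at 621.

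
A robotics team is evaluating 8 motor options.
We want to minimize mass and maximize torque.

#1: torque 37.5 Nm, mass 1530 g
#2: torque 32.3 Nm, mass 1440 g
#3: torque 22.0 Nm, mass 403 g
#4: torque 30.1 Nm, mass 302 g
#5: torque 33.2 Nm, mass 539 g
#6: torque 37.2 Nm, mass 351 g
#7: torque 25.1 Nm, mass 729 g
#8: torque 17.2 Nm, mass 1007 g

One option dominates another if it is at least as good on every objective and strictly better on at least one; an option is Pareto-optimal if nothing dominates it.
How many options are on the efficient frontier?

3

#1: not dominated (best torque).
#2: dominated by #5 (torque 33.2≥32.3, mass 539≤1440).
#3: dominated by #4 (torque 30.1≥22.0, mass 302≤403).
#4: not dominated (best mass).
#5: dominated by #6 (torque 37.2≥33.2, mass 351≤539).
#6: not dominated.
#7: dominated by #4 (torque 30.1≥25.1, mass 302≤729).
#8: dominated by #3 (torque 22.0≥17.2, mass 403≤1007).
Pareto-optimal: #1, #4, #6 → 3.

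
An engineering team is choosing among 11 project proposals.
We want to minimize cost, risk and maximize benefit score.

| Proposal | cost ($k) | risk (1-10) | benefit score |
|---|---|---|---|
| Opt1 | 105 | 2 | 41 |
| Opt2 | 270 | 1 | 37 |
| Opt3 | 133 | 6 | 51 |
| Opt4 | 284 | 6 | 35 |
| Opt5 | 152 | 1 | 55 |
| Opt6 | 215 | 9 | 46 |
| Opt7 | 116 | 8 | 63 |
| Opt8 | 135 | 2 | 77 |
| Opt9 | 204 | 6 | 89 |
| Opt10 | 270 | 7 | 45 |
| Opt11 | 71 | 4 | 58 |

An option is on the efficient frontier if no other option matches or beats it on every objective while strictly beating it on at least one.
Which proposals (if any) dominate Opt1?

Opt2: worse on cost (270 vs 105).
Opt3: worse on cost (133 vs 105).
Opt4: worse on cost (284 vs 105).
Opt5: worse on cost (152 vs 105).
Opt6: worse on cost (215 vs 105).
Opt7: worse on cost (116 vs 105).
Opt8: worse on cost (135 vs 105).
Opt9: worse on cost (204 vs 105).
Opt10: worse on cost (270 vs 105).
Opt11: worse on risk (4 vs 2).
No option dominates Opt1.

none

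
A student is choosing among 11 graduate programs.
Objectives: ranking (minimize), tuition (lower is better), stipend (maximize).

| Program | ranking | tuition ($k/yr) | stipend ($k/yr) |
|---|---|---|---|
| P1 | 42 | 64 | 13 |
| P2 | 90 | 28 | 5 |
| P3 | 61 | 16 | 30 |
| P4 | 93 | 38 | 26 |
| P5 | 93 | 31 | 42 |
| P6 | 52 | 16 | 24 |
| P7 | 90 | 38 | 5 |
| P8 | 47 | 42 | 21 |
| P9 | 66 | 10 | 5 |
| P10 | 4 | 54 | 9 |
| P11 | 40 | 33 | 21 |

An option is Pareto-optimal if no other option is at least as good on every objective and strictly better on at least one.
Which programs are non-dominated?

P1: dominated by P11 (ranking 40≤42, tuition 33≤64, stipend 21≥13).
P2: dominated by P3 (ranking 61≤90, tuition 16≤28, stipend 30≥5).
P3: not dominated.
P4: dominated by P3 (ranking 61≤93, tuition 16≤38, stipend 30≥26).
P5: not dominated (best stipend).
P6: not dominated.
P7: dominated by P2 (ranking 90≤90, tuition 28≤38, stipend 5≥5).
P8: dominated by P11 (ranking 40≤47, tuition 33≤42, stipend 21≥21).
P9: not dominated (best tuition).
P10: not dominated (best ranking).
P11: not dominated.

P3, P5, P6, P9, P10, P11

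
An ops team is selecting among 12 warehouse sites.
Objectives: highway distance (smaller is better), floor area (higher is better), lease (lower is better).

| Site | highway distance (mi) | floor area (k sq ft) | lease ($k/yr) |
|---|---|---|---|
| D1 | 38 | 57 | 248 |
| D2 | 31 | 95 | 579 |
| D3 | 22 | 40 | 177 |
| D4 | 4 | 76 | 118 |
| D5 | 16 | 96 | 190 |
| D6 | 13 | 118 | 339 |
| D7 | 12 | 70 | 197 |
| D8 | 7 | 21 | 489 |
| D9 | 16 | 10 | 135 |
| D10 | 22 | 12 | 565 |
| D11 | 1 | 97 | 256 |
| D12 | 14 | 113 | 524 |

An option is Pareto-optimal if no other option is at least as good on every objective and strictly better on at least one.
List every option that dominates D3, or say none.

D4

D4: highway distance 4≤22, floor area 76≥40, lease 118≤177 — dominates D3.
Others (D1, D2, D5, D6, D7, D8, D9, D10, D11, D12) are each worse than D3 on at least one objective.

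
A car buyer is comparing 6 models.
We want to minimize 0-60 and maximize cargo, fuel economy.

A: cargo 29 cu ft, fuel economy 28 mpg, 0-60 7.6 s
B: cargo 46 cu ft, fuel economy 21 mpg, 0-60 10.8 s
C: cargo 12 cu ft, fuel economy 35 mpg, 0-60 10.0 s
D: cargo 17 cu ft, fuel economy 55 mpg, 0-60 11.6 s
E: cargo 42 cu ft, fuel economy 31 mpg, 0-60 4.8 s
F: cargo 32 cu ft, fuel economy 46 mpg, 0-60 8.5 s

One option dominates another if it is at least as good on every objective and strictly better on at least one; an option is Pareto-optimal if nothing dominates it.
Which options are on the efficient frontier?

B, D, E, F

A: dominated by E (cargo 42≥29, fuel economy 31≥28, 0-60 4.8≤7.6).
B: not dominated (best cargo).
C: dominated by F (cargo 32≥12, fuel economy 46≥35, 0-60 8.5≤10.0).
D: not dominated (best fuel economy).
E: not dominated (best 0-60).
F: not dominated.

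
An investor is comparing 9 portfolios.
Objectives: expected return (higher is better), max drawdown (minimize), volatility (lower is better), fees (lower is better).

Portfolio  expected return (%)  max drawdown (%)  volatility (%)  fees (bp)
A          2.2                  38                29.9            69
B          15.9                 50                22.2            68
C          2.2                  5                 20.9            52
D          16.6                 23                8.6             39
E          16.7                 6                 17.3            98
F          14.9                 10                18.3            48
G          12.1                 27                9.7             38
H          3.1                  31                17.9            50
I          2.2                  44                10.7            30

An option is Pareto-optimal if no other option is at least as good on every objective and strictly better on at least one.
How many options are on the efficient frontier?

6

A: dominated by C (expected return 2.2≥2.2, max drawdown 5≤38, volatility 20.9≤29.9, fees 52≤69).
B: dominated by D (expected return 16.6≥15.9, max drawdown 23≤50, volatility 8.6≤22.2, fees 39≤68).
C: not dominated (best max drawdown).
D: not dominated (best volatility).
E: not dominated (best expected return).
F: not dominated.
G: not dominated.
H: dominated by D (expected return 16.6≥3.1, max drawdown 23≤31, volatility 8.6≤17.9, fees 39≤50).
I: not dominated (best fees).
Pareto-optimal: C, D, E, F, G, I → 6.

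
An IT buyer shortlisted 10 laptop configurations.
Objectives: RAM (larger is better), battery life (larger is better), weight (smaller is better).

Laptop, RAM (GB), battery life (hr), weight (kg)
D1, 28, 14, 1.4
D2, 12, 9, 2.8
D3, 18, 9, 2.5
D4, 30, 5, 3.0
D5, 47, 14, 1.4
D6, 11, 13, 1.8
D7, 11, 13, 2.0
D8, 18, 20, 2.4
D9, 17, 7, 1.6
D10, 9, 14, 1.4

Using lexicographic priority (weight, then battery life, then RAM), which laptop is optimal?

D5

First minimize weight: best is 1.4, kept {D1, D5, D10}.
Then maximize battery life: best is 14, kept {D1, D5, D10}.
Then maximize RAM: best is 47, kept {D5}.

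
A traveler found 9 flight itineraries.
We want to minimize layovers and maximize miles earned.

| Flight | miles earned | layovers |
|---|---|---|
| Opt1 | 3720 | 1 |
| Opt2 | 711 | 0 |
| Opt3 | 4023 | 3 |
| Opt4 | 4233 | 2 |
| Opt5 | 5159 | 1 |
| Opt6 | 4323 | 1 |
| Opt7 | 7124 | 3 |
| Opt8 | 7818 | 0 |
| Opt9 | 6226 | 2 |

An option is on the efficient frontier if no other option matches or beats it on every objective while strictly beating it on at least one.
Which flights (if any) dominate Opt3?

Opt4: miles earned 4233≥4023, layovers 2≤3 — dominates Opt3.
Opt5: miles earned 5159≥4023, layovers 1≤3 — dominates Opt3.
Opt6: miles earned 4323≥4023, layovers 1≤3 — dominates Opt3.
Opt7: miles earned 7124≥4023, layovers 3≤3 — dominates Opt3.
Opt8: miles earned 7818≥4023, layovers 0≤3 — dominates Opt3.
Opt9: miles earned 6226≥4023, layovers 2≤3 — dominates Opt3.
Others (Opt1, Opt2) are each worse than Opt3 on at least one objective.

Opt4, Opt5, Opt6, Opt7, Opt8, Opt9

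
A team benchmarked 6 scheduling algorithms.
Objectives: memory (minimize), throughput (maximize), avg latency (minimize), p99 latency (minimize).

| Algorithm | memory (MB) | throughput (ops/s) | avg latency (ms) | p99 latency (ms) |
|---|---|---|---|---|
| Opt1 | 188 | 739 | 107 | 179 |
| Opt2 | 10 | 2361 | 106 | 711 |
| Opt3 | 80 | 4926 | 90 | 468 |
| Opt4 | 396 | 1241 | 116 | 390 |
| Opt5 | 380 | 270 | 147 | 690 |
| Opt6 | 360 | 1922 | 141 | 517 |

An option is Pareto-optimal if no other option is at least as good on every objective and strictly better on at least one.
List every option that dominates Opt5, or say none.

Opt1: memory 188≤380, throughput 739≥270, avg latency 107≤147, p99 latency 179≤690 — dominates Opt5.
Opt3: memory 80≤380, throughput 4926≥270, avg latency 90≤147, p99 latency 468≤690 — dominates Opt5.
Opt6: memory 360≤380, throughput 1922≥270, avg latency 141≤147, p99 latency 517≤690 — dominates Opt5.
Others (Opt2, Opt4) are each worse than Opt5 on at least one objective.

Opt1, Opt3, Opt6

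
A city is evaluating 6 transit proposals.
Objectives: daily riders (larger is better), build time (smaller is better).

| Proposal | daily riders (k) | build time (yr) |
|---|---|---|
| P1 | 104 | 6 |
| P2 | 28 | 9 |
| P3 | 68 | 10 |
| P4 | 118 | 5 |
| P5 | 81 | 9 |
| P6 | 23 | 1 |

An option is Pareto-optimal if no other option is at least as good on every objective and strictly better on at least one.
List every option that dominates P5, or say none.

P1: daily riders 104≥81, build time 6≤9 — dominates P5.
P4: daily riders 118≥81, build time 5≤9 — dominates P5.
Others (P2, P3, P6) are each worse than P5 on at least one objective.

P1, P4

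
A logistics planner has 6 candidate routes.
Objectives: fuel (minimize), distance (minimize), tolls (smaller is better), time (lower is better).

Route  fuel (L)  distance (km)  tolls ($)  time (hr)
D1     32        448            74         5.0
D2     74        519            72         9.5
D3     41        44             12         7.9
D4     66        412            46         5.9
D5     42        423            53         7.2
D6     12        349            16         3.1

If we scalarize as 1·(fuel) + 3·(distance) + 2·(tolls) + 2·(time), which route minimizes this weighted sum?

D1: 1·32 + 3·448 + 2·74 + 2·5.0 = 1534.0
D2: 1·74 + 3·519 + 2·72 + 2·9.5 = 1794.0
D3: 1·41 + 3·44 + 2·12 + 2·7.9 = 212.8
D4: 1·66 + 3·412 + 2·46 + 2·5.9 = 1405.8
D5: 1·42 + 3·423 + 2·53 + 2·7.2 = 1431.4
D6: 1·12 + 3·349 + 2·16 + 2·3.1 = 1097.2
Lowest: D3 at 212.8.

D3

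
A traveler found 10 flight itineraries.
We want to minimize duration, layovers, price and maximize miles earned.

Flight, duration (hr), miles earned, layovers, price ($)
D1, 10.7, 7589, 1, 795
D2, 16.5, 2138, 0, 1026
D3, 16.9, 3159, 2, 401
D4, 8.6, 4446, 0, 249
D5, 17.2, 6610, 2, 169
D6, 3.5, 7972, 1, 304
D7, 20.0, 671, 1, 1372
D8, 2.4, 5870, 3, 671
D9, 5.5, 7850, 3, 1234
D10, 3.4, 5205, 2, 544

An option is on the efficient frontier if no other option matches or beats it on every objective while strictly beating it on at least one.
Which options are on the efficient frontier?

D4, D5, D6, D8, D10

D1: dominated by D6 (duration 3.5≤10.7, miles earned 7972≥7589, layovers 1≤1, price 304≤795).
D2: dominated by D4 (duration 8.6≤16.5, miles earned 4446≥2138, layovers 0≤0, price 249≤1026).
D3: dominated by D4 (duration 8.6≤16.9, miles earned 4446≥3159, layovers 0≤2, price 249≤401).
D4: not dominated.
D5: not dominated (best price).
D6: not dominated (best miles earned).
D7: dominated by D1 (duration 10.7≤20.0, miles earned 7589≥671, layovers 1≤1, price 795≤1372).
D8: not dominated (best duration).
D9: dominated by D6 (duration 3.5≤5.5, miles earned 7972≥7850, layovers 1≤3, price 304≤1234).
D10: not dominated.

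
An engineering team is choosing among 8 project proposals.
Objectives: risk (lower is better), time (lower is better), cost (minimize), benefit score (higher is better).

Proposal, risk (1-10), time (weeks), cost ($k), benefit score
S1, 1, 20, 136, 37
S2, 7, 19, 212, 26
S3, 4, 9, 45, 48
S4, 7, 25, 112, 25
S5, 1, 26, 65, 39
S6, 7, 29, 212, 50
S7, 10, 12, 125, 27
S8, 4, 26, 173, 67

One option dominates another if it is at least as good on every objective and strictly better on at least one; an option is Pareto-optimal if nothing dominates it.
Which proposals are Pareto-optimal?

S1, S3, S5, S8

S1: not dominated.
S2: dominated by S3 (risk 4≤7, time 9≤19, cost 45≤212, benefit score 48≥26).
S3: not dominated (best time).
S4: dominated by S3 (risk 4≤7, time 9≤25, cost 45≤112, benefit score 48≥25).
S5: not dominated.
S6: dominated by S8 (risk 4≤7, time 26≤29, cost 173≤212, benefit score 67≥50).
S7: dominated by S3 (risk 4≤10, time 9≤12, cost 45≤125, benefit score 48≥27).
S8: not dominated (best benefit score).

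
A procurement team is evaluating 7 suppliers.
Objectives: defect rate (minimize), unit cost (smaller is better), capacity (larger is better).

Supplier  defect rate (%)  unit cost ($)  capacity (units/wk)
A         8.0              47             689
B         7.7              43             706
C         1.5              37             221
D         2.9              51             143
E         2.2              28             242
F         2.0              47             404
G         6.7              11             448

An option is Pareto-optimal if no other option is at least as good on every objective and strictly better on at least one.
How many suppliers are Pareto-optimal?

A: dominated by B (defect rate 7.7≤8.0, unit cost 43≤47, capacity 706≥689).
B: not dominated (best capacity).
C: not dominated (best defect rate).
D: dominated by C (defect rate 1.5≤2.9, unit cost 37≤51, capacity 221≥143).
E: not dominated.
F: not dominated.
G: not dominated (best unit cost).
Pareto-optimal: B, C, E, F, G → 5.

5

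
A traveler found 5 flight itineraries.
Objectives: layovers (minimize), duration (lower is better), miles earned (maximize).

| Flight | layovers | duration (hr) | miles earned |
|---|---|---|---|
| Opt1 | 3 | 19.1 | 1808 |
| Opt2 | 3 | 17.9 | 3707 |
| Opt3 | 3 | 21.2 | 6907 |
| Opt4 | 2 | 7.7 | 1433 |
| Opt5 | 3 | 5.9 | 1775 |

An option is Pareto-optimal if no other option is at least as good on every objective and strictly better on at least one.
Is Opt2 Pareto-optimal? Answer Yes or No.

Yes

Opt1: worse on duration (19.1 vs 17.9).
Opt3: worse on duration (21.2 vs 17.9).
Opt4: worse on miles earned (1433 vs 3707).
Opt5: worse on miles earned (1775 vs 3707).
No option is at least as good as Opt2 on every objective and strictly better on one.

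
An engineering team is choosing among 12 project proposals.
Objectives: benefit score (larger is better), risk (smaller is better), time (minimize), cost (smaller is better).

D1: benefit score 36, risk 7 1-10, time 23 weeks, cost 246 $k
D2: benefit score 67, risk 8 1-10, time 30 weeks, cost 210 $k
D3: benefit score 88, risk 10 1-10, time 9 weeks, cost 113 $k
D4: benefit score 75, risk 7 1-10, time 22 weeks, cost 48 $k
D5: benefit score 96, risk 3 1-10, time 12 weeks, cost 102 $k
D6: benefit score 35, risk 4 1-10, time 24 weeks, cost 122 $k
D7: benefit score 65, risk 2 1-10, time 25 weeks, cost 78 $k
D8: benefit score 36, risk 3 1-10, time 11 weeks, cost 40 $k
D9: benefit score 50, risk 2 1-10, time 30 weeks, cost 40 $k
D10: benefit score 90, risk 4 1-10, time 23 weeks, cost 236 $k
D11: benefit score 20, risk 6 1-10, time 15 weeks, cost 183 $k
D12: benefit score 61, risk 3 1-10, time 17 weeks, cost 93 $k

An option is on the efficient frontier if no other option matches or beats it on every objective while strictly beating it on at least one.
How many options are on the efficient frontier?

D1: dominated by D4 (benefit score 75≥36, risk 7≤7, time 22≤23, cost 48≤246).
D2: dominated by D4 (benefit score 75≥67, risk 7≤8, time 22≤30, cost 48≤210).
D3: not dominated (best time).
D4: not dominated.
D5: not dominated (best benefit score).
D6: dominated by D5 (benefit score 96≥35, risk 3≤4, time 12≤24, cost 102≤122).
D7: not dominated.
D8: not dominated.
D9: not dominated.
D10: dominated by D5 (benefit score 96≥90, risk 3≤4, time 12≤23, cost 102≤236).
D11: dominated by D5 (benefit score 96≥20, risk 3≤6, time 12≤15, cost 102≤183).
D12: not dominated.
Pareto-optimal: D3, D4, D5, D7, D8, D9, D12 → 7.

7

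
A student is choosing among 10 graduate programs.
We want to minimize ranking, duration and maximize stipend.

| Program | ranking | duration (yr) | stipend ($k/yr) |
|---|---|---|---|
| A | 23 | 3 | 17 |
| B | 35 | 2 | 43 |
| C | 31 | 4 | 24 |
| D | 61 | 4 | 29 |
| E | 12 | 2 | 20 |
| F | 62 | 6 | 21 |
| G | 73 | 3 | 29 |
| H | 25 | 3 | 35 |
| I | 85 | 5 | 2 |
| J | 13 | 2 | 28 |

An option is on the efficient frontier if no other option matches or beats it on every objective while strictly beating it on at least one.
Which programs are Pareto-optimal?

A: dominated by E (ranking 12≤23, duration 2≤3, stipend 20≥17).
B: not dominated (best stipend).
C: dominated by H (ranking 25≤31, duration 3≤4, stipend 35≥24).
D: dominated by B (ranking 35≤61, duration 2≤4, stipend 43≥29).
E: not dominated (best ranking).
F: dominated by B (ranking 35≤62, duration 2≤6, stipend 43≥21).
G: dominated by B (ranking 35≤73, duration 2≤3, stipend 43≥29).
H: not dominated.
I: dominated by A (ranking 23≤85, duration 3≤5, stipend 17≥2).
J: not dominated.

B, E, H, J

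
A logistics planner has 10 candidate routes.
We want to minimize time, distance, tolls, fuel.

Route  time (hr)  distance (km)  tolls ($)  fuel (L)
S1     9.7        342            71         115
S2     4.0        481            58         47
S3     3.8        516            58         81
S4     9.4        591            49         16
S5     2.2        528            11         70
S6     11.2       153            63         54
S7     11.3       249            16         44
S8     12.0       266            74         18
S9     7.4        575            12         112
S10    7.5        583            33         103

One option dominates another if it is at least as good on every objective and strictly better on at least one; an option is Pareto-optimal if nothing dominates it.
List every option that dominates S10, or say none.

S5

S5: time 2.2≤7.5, distance 528≤583, tolls 11≤33, fuel 70≤103 — dominates S10.
Others (S1, S2, S3, S4, S6, S7, S8, S9) are each worse than S10 on at least one objective.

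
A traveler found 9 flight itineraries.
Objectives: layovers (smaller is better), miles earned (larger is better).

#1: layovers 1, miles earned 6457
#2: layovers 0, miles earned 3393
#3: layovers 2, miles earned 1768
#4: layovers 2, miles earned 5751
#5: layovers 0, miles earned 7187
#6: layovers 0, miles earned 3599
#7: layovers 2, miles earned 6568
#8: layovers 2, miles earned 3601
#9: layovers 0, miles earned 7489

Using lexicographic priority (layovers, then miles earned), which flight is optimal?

First minimize layovers: best is 0, kept {#2, #5, #6, #9}.
Then maximize miles earned: best is 7489, kept {#9}.

#9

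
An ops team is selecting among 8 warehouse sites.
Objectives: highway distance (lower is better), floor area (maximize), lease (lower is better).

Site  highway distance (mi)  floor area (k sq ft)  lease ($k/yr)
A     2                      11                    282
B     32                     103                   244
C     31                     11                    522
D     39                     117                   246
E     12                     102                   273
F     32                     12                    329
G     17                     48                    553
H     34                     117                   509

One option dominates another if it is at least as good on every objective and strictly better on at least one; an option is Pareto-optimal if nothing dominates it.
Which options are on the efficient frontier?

A, B, D, E, H

A: not dominated (best highway distance).
B: not dominated (best lease).
C: dominated by A (highway distance 2≤31, floor area 11≥11, lease 282≤522).
D: not dominated.
E: not dominated.
F: dominated by B (highway distance 32≤32, floor area 103≥12, lease 244≤329).
G: dominated by E (highway distance 12≤17, floor area 102≥48, lease 273≤553).
H: not dominated.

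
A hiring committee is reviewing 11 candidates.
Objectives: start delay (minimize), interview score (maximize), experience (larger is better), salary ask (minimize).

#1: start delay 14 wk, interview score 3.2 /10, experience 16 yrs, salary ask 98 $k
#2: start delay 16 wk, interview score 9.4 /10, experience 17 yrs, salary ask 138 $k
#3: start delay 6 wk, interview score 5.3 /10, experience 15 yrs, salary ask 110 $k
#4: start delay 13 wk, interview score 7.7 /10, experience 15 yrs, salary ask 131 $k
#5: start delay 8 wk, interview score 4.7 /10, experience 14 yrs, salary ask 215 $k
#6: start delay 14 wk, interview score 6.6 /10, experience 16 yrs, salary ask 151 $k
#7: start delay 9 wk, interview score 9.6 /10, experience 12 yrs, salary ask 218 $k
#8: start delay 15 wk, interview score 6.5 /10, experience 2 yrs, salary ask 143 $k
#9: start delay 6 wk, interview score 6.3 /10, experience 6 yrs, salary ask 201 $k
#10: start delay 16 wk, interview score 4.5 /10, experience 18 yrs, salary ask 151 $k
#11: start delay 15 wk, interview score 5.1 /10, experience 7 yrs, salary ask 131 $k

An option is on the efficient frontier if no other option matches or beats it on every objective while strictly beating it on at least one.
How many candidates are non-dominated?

8

#1: not dominated (best salary ask).
#2: not dominated.
#3: not dominated.
#4: not dominated.
#5: dominated by #3 (start delay 6≤8, interview score 5.3≥4.7, experience 15≥14, salary ask 110≤215).
#6: not dominated.
#7: not dominated (best interview score).
#8: dominated by #4 (start delay 13≤15, interview score 7.7≥6.5, experience 15≥2, salary ask 131≤143).
#9: not dominated.
#10: not dominated (best experience).
#11: dominated by #3 (start delay 6≤15, interview score 5.3≥5.1, experience 15≥7, salary ask 110≤131).
Pareto-optimal: #1, #2, #3, #4, #6, #7, #9, #10 → 8.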